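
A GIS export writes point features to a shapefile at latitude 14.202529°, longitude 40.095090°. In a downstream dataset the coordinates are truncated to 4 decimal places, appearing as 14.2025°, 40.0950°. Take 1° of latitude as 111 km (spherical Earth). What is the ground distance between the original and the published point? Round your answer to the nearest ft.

Δlat = 14.202529 − 14.2025 = +0.000029°; Δlon = 40.095090 − 40.0950 = +0.000090°.
N–S: 0.000029° × 111000 m/° = 3.219 m.
East–west at this latitude: 0.000090° × 111000 × cos 14.2025° ≈ 0.000090 × 107607 = 9.68465 m.
Hypotenuse of the two orthogonal shifts: √(3.219² + 9.68465²) = 10.2056 m.
In feet: 10.2056 m ÷ 0.3048 ≈ 33.483 ft.

33 ft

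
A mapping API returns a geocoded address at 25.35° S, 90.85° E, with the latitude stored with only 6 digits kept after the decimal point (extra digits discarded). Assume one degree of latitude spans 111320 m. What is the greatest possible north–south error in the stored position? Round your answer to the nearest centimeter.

Truncating at 6 decimal places can drop up to a full unit in the last place, so the latitude may be off by as much as 1e-06°.
So the N–S error is at most 1e-06 × 111320 = 0.11132 m.
That is 0.11132 m = 11.132 cm.

11 centimeters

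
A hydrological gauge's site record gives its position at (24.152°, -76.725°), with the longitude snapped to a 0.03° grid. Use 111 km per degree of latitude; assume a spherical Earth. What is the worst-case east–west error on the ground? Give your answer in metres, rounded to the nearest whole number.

1519 metres

With a 0.03° grid the true value lies within half a step, ±0.03°/2 = ±0.015°, of the stored one.
Parallels shrink by cos φ, so at 24.152° a degree of longitude is 111000 × 0.9125 ≈ 101283 m.
So at most 0.015° × 101283 ≈ 1519.25 m east–west.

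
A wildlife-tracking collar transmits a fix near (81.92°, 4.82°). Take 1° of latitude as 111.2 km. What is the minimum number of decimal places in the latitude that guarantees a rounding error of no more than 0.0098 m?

7 decimal places

One degree of latitude covers 111200 m.
Rounding to N decimal places gives at most 0.5 × 10⁻ᴺ degrees of error, i.e. 0.5 × 10⁻ᴺ × 111200 m.
Need 0.5 × 111200 × 10⁻ᴺ ≤ 0.0098 → 10⁻ᴺ ≤ 1.763e-07, so N ≥ 6.75.
So 7 decimal places suffice (0.00556 m); 6 would allow up to 0.0556 m.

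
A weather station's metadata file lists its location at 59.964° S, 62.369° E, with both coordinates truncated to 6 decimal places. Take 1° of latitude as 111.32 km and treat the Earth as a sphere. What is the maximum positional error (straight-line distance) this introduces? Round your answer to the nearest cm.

12 cm

Truncating at 6 decimal places can drop up to a full unit in the last place, so each coordinate may be off by as much as 1e-06°.
N–S: 1e-06° × 111320 m/° = 0.11132 m.
East–west component at 59.964°: 1e-06° × 111320 × cos 59.964° ≈ 1e-06 × 55720.6 ≈ 0.0557206 m.
The two errors are perpendicular, so the maximum displacement is √(0.11132² + 0.0557206²) ≈ 0.124487 m.
That is 0.124487 m = 12.449 cm.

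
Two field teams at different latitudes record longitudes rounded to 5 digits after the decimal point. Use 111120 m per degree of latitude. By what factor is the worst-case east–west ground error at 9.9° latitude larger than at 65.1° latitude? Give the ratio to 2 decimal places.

Rounding to 5 decimal places leaves the longitude within ±5e-06° of the true value.
At 9.9°: 5e-06° × 111120 × cos 9.9° = 5e-06 × 111120 × 0.9851 ≈ 0.54733 m.
Error at 65.1° = 5e-06° × 111120 × cos 65.1° ≈ 0.5556 × 0.4210 = 0.23393 m.
The ratio reduces to cos 9.9° / cos 65.1° = 0.9851/0.4210 ≈ 2.3397.

2.34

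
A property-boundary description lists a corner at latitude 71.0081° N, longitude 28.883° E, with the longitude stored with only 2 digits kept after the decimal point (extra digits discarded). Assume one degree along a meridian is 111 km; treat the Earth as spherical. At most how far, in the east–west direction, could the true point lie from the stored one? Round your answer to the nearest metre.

361 metres

Truncating at 2 decimal places can drop up to a full unit in the last place, so the longitude may be off by as much as 0.01°.
One degree of longitude at 71.0081° is 111000 × cos 71.0081° ≈ 111000 × 0.3254 = 36123.2 m.
So at most 0.01° × 36123.2 ≈ 361.232 m east–west.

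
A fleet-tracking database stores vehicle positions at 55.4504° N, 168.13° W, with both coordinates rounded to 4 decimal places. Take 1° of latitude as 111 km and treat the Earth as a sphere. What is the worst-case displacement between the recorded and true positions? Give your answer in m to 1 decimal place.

6.4 m

Rounding to 4 decimal places leaves each coordinate within ±5e-05° of the true value.
Latitude error → 5e-05 × 111000 = 5.55 m along the meridian.
Longitude error → 5e-05 × 111000 × cos 55.4504° = 5e-05 × 111000 × 0.5671 ≈ 3.14751 m.
Combining orthogonally: (5.55² + 3.14751²)^½ ≈ 6.38039 m.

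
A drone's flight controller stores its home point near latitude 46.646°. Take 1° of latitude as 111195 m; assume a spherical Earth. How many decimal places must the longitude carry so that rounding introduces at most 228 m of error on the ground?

At 46.646° one degree of longitude covers 111195 × cos 46.646° ≈ 111195 × 0.6865 ≈ 76335.8 m.
Rounding to N decimal places gives at most 0.5 × 10⁻ᴺ degrees of error, i.e. 0.5 × 10⁻ᴺ × 76335.8 m.
Need 0.5 × 76335.8 × 10⁻ᴺ ≤ 228 → 10⁻ᴺ ≤ 5.974e-03, so N ≥ 2.22.
So 3 decimal places suffice (38.2 m); 2 would allow up to 382 m.

3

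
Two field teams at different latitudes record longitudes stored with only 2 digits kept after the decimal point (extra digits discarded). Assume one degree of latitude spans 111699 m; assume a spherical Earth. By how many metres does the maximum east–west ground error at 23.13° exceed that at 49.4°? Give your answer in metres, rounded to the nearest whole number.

300 metres

Truncating at 2 decimal places can drop up to a full unit in the last place, so the longitude may be off by as much as 0.01°.
Error at 23.13° = 0.01° × 111699 × cos 23.13° ≈ 1117 × 0.9196 = 1027.2 m.
Error at 49.4° = 0.01° × 111699 × cos 49.4° ≈ 1117 × 0.6508 = 726.91 m.
Difference: 1027.2 − 726.91 = 300.29 m.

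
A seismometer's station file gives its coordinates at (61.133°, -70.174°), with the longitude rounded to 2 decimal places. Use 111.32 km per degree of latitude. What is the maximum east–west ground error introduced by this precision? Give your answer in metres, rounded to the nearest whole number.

Rounding to 2 decimal places leaves the longitude within ±0.005° of the true value.
At latitude 61.133° a degree of longitude spans 111320 m × cos 61.133° = 111320 × 0.4828 ≈ 53742.9 m.
Maximum E–W displacement: 0.005 × 53742.9 = 268.714 m.

269 metres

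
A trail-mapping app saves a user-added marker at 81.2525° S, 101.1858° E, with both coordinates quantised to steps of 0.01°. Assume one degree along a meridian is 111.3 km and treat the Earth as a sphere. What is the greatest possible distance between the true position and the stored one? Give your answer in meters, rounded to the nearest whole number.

563 meters

With a 0.01° grid the true value lies within half a step, ±0.01°/2 = ±0.005°, of the stored one.
Latitude error → 0.005 × 111300 = 556.5 m along the meridian.
E–W at 81.2525°: 0.005° × 111300 × cos 81.2525° = 0.005 × 111300 × 0.1521 ≈ 84.6327 m.
Combining orthogonally: (556.5² + 84.6327²)^½ ≈ 562.899 m.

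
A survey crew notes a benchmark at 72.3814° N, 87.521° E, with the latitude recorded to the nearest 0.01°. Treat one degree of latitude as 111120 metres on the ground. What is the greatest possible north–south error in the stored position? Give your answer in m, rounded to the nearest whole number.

Rounding to 2 decimal places leaves the latitude within ±0.005° of the true value.
North–south distance: 0.005° × 111120 m/° = 555.6 m.

556 m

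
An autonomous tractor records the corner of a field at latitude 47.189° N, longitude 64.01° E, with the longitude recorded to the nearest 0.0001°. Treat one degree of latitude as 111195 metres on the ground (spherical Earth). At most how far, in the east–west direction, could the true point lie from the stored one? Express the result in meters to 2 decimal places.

3.78 meters

Rounding to 4 decimal places leaves the longitude within ±5e-05° of the true value.
Parallels shrink by cos φ, so at 47.189° a degree of longitude is 111195 × 0.6796 ≈ 75566.1 m.
Maximum E–W displacement: 5e-05 × 75566.1 = 3.77831 m.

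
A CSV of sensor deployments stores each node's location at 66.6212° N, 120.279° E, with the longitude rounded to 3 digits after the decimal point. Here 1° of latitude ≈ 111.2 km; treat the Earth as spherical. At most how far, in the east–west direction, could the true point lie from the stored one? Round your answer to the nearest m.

22 m

Rounding to 3 decimal places leaves the longitude within ±0.0005° of the true value.
At latitude 66.6212° a degree of longitude spans 111200 m × cos 66.6212° = 111200 × 0.3968 ≈ 44125.1 m.
Maximum E–W displacement: 0.0005 × 44125.1 = 22.0625 m.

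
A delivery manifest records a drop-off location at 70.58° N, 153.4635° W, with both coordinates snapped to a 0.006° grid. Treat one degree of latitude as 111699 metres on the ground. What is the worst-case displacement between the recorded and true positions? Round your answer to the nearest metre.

353 metres

With a 0.006° grid the true value lies within half a step, ±0.006°/2 = ±0.003°, of the stored one.
North–south component: 0.003° × 111699 = 335.097 m.
Longitude error → 0.003 × 111699 × cos 70.58° = 0.003 × 111699 × 0.3325 ≈ 111.417 m.
Combining orthogonally: (335.097² + 111.417²)^½ ≈ 353.134 m.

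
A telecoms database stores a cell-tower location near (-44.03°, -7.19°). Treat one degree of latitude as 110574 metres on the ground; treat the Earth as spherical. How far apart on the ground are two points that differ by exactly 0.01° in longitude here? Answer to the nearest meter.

0.01° of longitude at 44.03° is 0.01 × 110574 × cos 44.03° ≈ 0.01 × 79500 = 795 m.

795 meters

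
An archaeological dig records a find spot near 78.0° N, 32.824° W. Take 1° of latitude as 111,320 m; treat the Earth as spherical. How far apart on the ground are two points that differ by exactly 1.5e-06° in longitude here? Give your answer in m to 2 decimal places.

0.03 m

1.5e-06° of longitude at 78° is 1.5e-06 × 111320 × cos 78° ≈ 1.5e-06 × 23144.7 = 0.0347171 m.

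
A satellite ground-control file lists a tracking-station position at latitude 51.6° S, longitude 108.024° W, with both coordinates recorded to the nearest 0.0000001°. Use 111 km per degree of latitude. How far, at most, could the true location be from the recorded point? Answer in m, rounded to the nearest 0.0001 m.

0.0065 m

Rounding to 7 decimal places leaves each coordinate within ±5e-08° of the true value.
N–S: 5e-08° × 111000 m/° = 0.00555 m.
E–W at 51.6°: 5e-08° × 111000 × cos 51.6° = 5e-08 × 111000 × 0.6211 ≈ 0.00344737 m.
Combining orthogonally: (0.00555² + 0.00344737²)^½ ≈ 0.00653352 m.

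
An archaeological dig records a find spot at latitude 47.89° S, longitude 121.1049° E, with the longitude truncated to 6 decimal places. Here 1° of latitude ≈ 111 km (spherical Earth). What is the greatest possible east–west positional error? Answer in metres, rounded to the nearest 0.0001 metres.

0.0744 metres

Truncating at 6 decimal places can drop up to a full unit in the last place, so the longitude may be off by as much as 1e-06°.
At latitude 47.89° a degree of longitude spans 111000 m × cos 47.89° = 111000 × 0.6706 ≈ 74431.7 m.
East–west error: 1e-06° × 74431.7 m/° ≈ 0.0744317 m.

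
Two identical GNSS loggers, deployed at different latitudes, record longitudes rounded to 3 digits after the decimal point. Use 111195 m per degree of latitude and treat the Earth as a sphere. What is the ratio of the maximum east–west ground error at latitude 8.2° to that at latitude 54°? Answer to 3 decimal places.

1.684

Rounding to 3 decimal places leaves the longitude within ±0.0005° of the true value.
At 8.2°: 0.0005° × 111195 × cos 8.2° = 0.0005 × 111195 × 0.9898 ≈ 55.029 m.
At 54°: 0.0005° × 111195 × cos 54° = 0.0005 × 111195 × 0.5878 ≈ 32.679 m.
Ratio: 55.029 / 32.679 = cos 8.2° / cos 54° ≈ 1.6839.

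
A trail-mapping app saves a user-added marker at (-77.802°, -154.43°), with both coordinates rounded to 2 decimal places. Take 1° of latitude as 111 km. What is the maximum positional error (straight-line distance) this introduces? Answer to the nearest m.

567 m

Rounding to 2 decimal places leaves each coordinate within ±0.005° of the true value.
N–S: 0.005° × 111000 m/° = 555 m.
East–west component at 77.802°: 0.005° × 111000 × cos 77.802° ≈ 0.005 × 23453.3 ≈ 117.266 m.
Combining orthogonally: (555² + 117.266²)^½ ≈ 567.253 m.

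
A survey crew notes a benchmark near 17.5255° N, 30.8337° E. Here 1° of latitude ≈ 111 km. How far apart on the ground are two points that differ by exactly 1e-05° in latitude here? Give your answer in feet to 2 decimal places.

1e-05° × 111000 m/° = 1.11 m.
In feet: 1.11 m ÷ 0.3048 ≈ 3.6417 ft.

3.64 feet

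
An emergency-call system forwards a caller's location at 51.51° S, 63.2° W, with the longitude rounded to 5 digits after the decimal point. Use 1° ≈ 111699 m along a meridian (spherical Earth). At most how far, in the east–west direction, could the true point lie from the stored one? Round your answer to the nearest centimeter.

Rounding to 5 decimal places leaves the longitude within ±5e-06° of the true value.
One degree of longitude at 51.51° is 111699 × cos 51.51° ≈ 111699 × 0.6224 = 69519 m.
East–west error: 5e-06° × 69519 m/° ≈ 0.347595 m.
That is 0.347595 m = 34.76 cm.

35 centimeters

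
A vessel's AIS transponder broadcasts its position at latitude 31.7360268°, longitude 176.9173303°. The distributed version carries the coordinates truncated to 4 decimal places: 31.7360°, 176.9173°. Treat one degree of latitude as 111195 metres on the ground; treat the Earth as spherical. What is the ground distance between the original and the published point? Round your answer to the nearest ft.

14 ft

Δlat = 31.7360268 − 31.7360 = +0.0000268°; Δlon = 176.9173303 − 176.9173 = +0.0000303°.
North–south shift: 0.0000268 × 111195 = 2.98003 m.
E–W at 31.736°: 0.0000303° × 111195 × cos 31.736° = 0.0000303 × 111195 × 0.8505 ≈ 2.86545 m.
Distance: √(2.98003² + 2.86545²) ≈ 4.13417 m.
Converting: 4.13417 m × 3.2808 ft/m ≈ 13.564 ft.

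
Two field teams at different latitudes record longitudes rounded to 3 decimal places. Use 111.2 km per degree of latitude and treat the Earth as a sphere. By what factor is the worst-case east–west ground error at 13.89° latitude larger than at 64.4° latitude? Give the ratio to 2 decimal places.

2.25

Rounding to 3 decimal places leaves the longitude within ±0.0005° of the true value.
Error at 13.89° = 0.0005° × 111200 × cos 13.89° ≈ 55.6 × 0.9708 = 53.974 m.
At 64.4°: 0.0005° × 111200 × cos 64.4° = 0.0005 × 111200 × 0.4321 ≈ 24.024 m.
Ratio: 53.974 / 24.024 = cos 13.89° / cos 64.4° ≈ 2.2467.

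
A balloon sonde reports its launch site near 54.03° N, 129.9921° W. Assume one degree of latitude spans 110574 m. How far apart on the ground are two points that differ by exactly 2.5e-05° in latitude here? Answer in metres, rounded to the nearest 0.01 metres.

2.5e-05° × 110574 m/° = 2.76435 m.

2.76 metres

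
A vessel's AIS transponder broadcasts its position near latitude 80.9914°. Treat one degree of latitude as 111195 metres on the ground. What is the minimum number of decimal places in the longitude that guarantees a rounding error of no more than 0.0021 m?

7 decimal places

At 80.9914° one degree of longitude covers 111195 × cos 80.9914° ≈ 111195 × 0.1566 ≈ 17411.2 m.
N decimal places → at most half a unit in the last place, 0.5 × 10⁻ᴺ° = 17411.2/2 × 10⁻ᴺ m.
Setting 8705.61 × 10⁻ᴺ ≤ 0.0021 gives 10ᴺ ≥ 4.146e+06, i.e. N ≥ 6.62.
So 7 decimal places suffice (0.000871 m); 6 would allow up to 0.00871 m.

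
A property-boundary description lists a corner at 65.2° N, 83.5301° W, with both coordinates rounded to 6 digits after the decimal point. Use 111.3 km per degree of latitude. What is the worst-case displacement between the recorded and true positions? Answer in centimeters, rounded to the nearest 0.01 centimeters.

6.03 centimeters

Rounding to 6 decimal places leaves each coordinate within ±5e-07° of the true value.
North–south component: 5e-07° × 111300 = 0.05565 m.
E–W at 65.2°: 5e-07° × 111300 × cos 65.2° = 5e-07 × 111300 × 0.4195 ≈ 0.0233425 m.
Worst case both components are at the extreme and orthogonal: √(0.05565² + 0.0233425²) ≈ 0.0603473 m.
That is 0.0603473 m = 6.0347 cm.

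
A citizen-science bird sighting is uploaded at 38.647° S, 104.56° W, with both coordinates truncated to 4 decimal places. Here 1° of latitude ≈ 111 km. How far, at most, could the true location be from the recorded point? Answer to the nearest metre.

14 metres

Truncating at 4 decimal places can drop up to a full unit in the last place, so each coordinate may be off by as much as 0.0001°.
Latitude error → 0.0001 × 111000 = 11.1 m along the meridian.
East–west component at 38.647°: 0.0001° × 111000 × cos 38.647° ≈ 0.0001 × 86691.9 ≈ 8.66919 m.
The two errors are perpendicular, so the maximum displacement is √(11.1² + 8.66919²) ≈ 14.0842 m.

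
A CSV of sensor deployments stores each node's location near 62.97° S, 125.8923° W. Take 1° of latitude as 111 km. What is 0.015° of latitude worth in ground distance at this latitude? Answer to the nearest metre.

Along a meridian 0.015° is 0.015 × 111000 = 1665 m.

1665 metres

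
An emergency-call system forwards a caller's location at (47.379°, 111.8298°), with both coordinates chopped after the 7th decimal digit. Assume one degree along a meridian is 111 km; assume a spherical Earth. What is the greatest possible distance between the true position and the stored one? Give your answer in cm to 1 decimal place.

1.3 cm

Truncating at 7 decimal places can drop up to a full unit in the last place, so each coordinate may be off by as much as 1e-07°.
N–S: 1e-07° × 111000 m/° = 0.0111 m.
Longitude error → 1e-07 × 111000 × cos 47.379° = 1e-07 × 111000 × 0.6771 ≈ 0.00751632 m.
The two errors are perpendicular, so the maximum displacement is √(0.0111² + 0.00751632²) ≈ 0.0134054 m.
That is 0.0134054 m = 1.3405 cm.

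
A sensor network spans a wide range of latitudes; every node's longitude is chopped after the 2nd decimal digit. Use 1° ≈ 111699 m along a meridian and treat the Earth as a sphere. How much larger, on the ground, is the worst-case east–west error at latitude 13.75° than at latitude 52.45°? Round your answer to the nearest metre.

Truncating at 2 decimal places can drop up to a full unit in the last place, so the longitude may be off by as much as 0.01°.
Error at 13.75° = 0.01° × 111699 × cos 13.75° ≈ 1117 × 0.9713 = 1085 m.
Error at 52.45° = 0.01° × 111699 × cos 52.45° ≈ 1117 × 0.6095 = 680.75 m.
So the lower-latitude error exceeds the higher by 1085 − 680.75 = 404.23 m.

404 metres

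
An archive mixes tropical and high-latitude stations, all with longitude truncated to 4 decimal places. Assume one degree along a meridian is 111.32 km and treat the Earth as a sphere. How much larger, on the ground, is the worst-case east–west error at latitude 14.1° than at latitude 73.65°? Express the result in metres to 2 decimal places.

Truncating at 4 decimal places can drop up to a full unit in the last place, so the longitude may be off by as much as 0.0001°.
Error at 14.1° = 0.0001° × 111320 × cos 14.1° ≈ 11.132 × 0.9699 = 10.797 m.
At 73.65°: 0.0001° × 111320 × cos 73.65° = 0.0001 × 111320 × 0.2815 ≈ 3.1337 m.
So the lower-latitude error exceeds the higher by 10.797 − 3.1337 = 7.6629 m.

7.66 metres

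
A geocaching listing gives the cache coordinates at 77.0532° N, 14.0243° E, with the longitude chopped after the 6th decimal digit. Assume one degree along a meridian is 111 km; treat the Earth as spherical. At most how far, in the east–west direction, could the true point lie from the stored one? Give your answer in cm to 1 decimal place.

Truncating at 6 decimal places can drop up to a full unit in the last place, so the longitude may be off by as much as 1e-06°.
At latitude 77.0532° a degree of longitude spans 111000 m × cos 77.0532° = 111000 × 0.2240 ≈ 24869.1 m.
So at most 1e-06° × 24869.1 ≈ 0.0248691 m east–west.
That is 0.0248691 m = 2.4869 cm.

2.5 cm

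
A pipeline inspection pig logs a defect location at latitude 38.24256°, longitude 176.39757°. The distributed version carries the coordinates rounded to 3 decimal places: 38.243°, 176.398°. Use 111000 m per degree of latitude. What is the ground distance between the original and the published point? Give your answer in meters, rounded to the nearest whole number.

The latitude changed by -0.00044° and the longitude by -0.00043°.
N–S: -0.00044° × 111000 m/° = -48.84 m.
East–west at this latitude: -0.00043° × 111000 × cos 38.243° ≈ -0.00043 × 87178.6 = -37.4868 m.
Hypotenuse of the two orthogonal shifts: √(48.84² + 37.4868²) = 61.5679 m.

62 meters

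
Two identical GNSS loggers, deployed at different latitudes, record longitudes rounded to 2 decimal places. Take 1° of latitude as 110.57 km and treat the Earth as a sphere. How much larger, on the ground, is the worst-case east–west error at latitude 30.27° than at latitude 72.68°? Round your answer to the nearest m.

313 m

Rounding to 2 decimal places leaves the longitude within ±0.005° of the true value.
At 30.27°: 0.005° × 110570 × cos 30.27° = 0.005 × 110570 × 0.8637 ≈ 477.47 m.
At 72.68°: 0.005° × 110570 × cos 72.68° = 0.005 × 110570 × 0.2977 ≈ 164.59 m.
So the lower-latitude error exceeds the higher by 477.47 − 164.59 = 312.89 m.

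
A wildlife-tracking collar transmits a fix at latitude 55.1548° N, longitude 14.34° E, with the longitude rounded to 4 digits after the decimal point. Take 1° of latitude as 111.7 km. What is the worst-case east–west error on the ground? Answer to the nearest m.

Rounding to 4 decimal places leaves the longitude within ±5e-05° of the true value.
At latitude 55.1548° a degree of longitude spans 111700 m × cos 55.1548° = 111700 × 0.5714 ≈ 63821 m.
East–west error: 5e-05° × 63821 m/° ≈ 3.19105 m.

3 m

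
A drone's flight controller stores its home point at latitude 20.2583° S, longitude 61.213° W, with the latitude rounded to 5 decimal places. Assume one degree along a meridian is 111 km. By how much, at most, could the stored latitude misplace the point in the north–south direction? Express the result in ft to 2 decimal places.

1.82 ft

Rounding to 5 decimal places leaves the latitude within ±5e-06° of the true value.
Along the meridian that is 5e-06° × 111000 m/° = 0.555 m.
In feet: 0.555 m ÷ 0.3048 ≈ 1.8209 ft.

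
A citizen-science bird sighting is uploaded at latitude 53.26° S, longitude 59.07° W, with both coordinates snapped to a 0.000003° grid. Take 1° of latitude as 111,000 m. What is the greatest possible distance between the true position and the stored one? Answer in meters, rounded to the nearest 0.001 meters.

With a 0.000003° grid the true value lies within half a step, ±0.000003°/2 = ±1.5e-06°, of the stored one.
North–south component: 1.5e-06° × 111000 = 0.1665 m.
E–W at 53.26°: 1.5e-06° × 111000 × cos 53.26° = 1.5e-06 × 111000 × 0.5982 ≈ 0.0995978 m.
Worst case both components are at the extreme and orthogonal: √(0.1665² + 0.0995978²) ≈ 0.194015 m.

0.194 meters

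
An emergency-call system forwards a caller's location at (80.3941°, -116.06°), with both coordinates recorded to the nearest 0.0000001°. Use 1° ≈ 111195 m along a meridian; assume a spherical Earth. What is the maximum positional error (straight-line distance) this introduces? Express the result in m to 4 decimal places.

0.0056 m

Rounding to 7 decimal places leaves each coordinate within ±5e-08° of the true value.
N–S: 5e-08° × 111195 m/° = 0.00555975 m.
Longitude error → 5e-08 × 111195 × cos 80.3941° = 5e-08 × 111195 × 0.1669 ≈ 0.000927757 m.
The two errors are perpendicular, so the maximum displacement is √(0.00555975² + 0.000927757²) ≈ 0.00563663 m.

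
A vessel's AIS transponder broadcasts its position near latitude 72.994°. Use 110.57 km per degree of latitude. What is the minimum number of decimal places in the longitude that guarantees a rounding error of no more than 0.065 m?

At 72.994° one degree of longitude covers 110570 × cos 72.994° ≈ 110570 × 0.2925 ≈ 32338.6 m.
Rounding to N decimal places gives at most 0.5 × 10⁻ᴺ degrees of error, i.e. 0.5 × 10⁻ᴺ × 32338.6 m.
Setting 16169.3 × 10⁻ᴺ ≤ 0.065 gives 10ᴺ ≥ 2.488e+05, i.e. N ≥ 5.40.
N = 5 would give 0.162 m (too coarse); N = 6 gives 0.0162 m ≤ 0.065 m.

6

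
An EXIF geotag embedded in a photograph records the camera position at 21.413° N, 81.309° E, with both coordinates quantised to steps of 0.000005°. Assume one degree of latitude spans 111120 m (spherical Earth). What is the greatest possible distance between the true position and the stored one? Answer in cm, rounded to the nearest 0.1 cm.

With a 0.000005° grid the true value lies within half a step, ±0.000005°/2 = ±2.5e-06°, of the stored one.
N–S: 2.5e-06° × 111120 m/° = 0.2778 m.
East–west component at 21.413°: 2.5e-06° × 111120 × cos 21.413° ≈ 2.5e-06 × 103450 ≈ 0.258624 m.
Worst case both components are at the extreme and orthogonal: √(0.2778² + 0.258624²) ≈ 0.379552 m.
That is 0.379552 m = 37.955 cm.

38.0 cm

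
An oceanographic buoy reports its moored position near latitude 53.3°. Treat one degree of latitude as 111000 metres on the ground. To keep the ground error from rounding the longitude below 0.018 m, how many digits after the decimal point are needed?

7

At 53.3° one degree of longitude covers 111000 × cos 53.3° ≈ 111000 × 0.5976 ≈ 66336.4 m.
Rounding to N decimal places gives at most 0.5 × 10⁻ᴺ degrees of error, i.e. 0.5 × 10⁻ᴺ × 66336.4 m.
Setting 33168.2 × 10⁻ᴺ ≤ 0.018 gives 10ᴺ ≥ 1.843e+06, i.e. N ≥ 6.27.
N = 6 would give 0.0332 m (too coarse); N = 7 gives 0.00332 m ≤ 0.018 m.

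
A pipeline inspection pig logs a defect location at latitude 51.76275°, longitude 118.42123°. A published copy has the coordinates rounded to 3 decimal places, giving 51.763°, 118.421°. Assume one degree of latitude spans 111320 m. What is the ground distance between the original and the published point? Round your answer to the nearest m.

Δlat = 51.76275 − 51.763 = -0.00025°; Δlon = 118.42123 − 118.421 = +0.00023°.
North–south shift: -0.00025 × 111320 = -27.83 m.
E–W at 51.763°: 0.00023° × 111320 × cos 51.763° = 0.00023 × 111320 × 0.6189 ≈ 15.8465 m.
Combined displacement = (27.83² + 15.8465²)^½ ≈ 32.0253 m.

32 m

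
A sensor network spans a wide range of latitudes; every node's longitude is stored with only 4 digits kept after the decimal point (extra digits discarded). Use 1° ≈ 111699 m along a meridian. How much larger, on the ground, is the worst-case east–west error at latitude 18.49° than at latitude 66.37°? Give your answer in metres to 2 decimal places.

6.12 metres

Truncating at 4 decimal places can drop up to a full unit in the last place, so the longitude may be off by as much as 0.0001°.
At 18.49°: 0.0001° × 111699 × cos 18.49° = 0.0001 × 111699 × 0.9484 ≈ 10.593 m.
At 66.37°: 0.0001° × 111699 × cos 66.37° = 0.0001 × 111699 × 0.4008 ≈ 4.4772 m.
Difference: 10.593 − 4.4772 = 6.1161 m.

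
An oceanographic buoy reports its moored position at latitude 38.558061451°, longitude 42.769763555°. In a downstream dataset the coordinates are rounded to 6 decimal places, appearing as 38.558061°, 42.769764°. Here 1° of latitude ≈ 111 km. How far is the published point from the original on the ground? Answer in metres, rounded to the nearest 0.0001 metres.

The latitude changed by +0.000000451° and the longitude by -0.000000445°.
North–south shift: 0.000000451 × 111000 = 0.050061 m.
East–west at this latitude: -0.000000445° × 111000 × cos 38.5581° ≈ -0.000000445 × 86799.4 = -0.0386258 m.
Combined displacement = (0.050061² + 0.0386258²)^½ ≈ 0.0632302 m.

0.0632 metres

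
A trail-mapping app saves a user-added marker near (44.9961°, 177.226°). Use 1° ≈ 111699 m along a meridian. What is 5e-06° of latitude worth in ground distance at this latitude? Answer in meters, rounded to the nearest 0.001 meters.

0.558 meters

5e-06° × 111699 m/° = 0.558495 m.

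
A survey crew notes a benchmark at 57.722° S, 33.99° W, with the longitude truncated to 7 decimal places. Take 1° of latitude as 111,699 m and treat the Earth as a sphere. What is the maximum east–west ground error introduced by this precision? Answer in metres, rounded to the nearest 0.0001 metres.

0.0060 metres

Truncating at 7 decimal places can drop up to a full unit in the last place, so the longitude may be off by as much as 1e-07°.
One degree of longitude at 57.722° is 111699 × cos 57.722° ≈ 111699 × 0.5340 = 59650.4 m.
So at most 1e-07° × 59650.4 ≈ 0.00596504 m east–west.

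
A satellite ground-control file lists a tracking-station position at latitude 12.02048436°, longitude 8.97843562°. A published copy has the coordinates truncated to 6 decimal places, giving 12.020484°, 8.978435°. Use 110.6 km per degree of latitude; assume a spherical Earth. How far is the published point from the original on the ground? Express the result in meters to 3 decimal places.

Δlat = 12.02048436 − 12.020484 = +0.00000036°; Δlon = 8.97843562 − 8.978435 = +0.00000062°.
North–south shift: 0.00000036 × 110600 = 0.039816 m.
E–W at 12.0205°: 0.00000062° × 110600 × cos 12.0205° = 0.00000062 × 110600 × 0.9781 ≈ 0.0670684 m.
Hypotenuse of the two orthogonal shifts: √(0.039816² + 0.0670684²) = 0.0779967 m.

0.078 meters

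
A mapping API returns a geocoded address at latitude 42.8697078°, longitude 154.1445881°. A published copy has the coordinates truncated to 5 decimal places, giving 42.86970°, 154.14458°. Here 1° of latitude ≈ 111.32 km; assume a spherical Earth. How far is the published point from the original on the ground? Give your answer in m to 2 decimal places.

1.09 m

Δlat = 42.8697078 − 42.86970 = +0.0000078°; Δlon = 154.1445881 − 154.14458 = +0.0000081°.
N–S: 0.0000078° × 111320 m/° = 0.868296 m.
East–west at this latitude: 0.0000081° × 111320 × cos 42.8697° ≈ 0.0000081 × 81586.7 = 0.660853 m.
Distance: √(0.868296² + 0.660853²) ≈ 1.09118 m.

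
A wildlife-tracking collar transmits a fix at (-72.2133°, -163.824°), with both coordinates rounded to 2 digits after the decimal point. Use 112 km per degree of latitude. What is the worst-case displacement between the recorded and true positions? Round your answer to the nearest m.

586 m

Rounding to 2 decimal places leaves each coordinate within ±0.005° of the true value.
N–S: 0.005° × 112000 m/° = 560 m.
Longitude error → 0.005 × 112000 × cos 72.2133° = 0.005 × 112000 × 0.3055 ≈ 171.066 m.
Worst case both components are at the extreme and orthogonal: √(560² + 171.066²) ≈ 585.545 m.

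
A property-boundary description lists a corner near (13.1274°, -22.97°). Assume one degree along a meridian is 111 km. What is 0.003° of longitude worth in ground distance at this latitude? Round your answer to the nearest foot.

1064 feet

0.003° of longitude at 13.1274° is 0.003 × 111000 × cos 13.1274° ≈ 0.003 × 108099 = 324.298 m.
In feet: 324.298 m ÷ 0.3048 ≈ 1064 ft.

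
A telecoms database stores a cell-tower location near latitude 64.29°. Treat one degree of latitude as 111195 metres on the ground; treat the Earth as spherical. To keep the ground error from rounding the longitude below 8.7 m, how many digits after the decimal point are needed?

At 64.29° one degree of longitude covers 111195 × cos 64.29° ≈ 111195 × 0.4338 ≈ 48238.2 m.
Rounding to N decimal places gives at most 0.5 × 10⁻ᴺ degrees of error, i.e. 0.5 × 10⁻ᴺ × 48238.2 m.
Setting 24119.1 × 10⁻ᴺ ≤ 8.7 gives 10ᴺ ≥ 2772, i.e. N ≥ 3.44.
At 3 places the error can reach 24.1 m, but 4 places keeps it to 2.41 m.

4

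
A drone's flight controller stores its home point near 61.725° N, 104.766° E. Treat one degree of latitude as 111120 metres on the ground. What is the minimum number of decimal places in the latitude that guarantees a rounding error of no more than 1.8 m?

One degree of latitude covers 111120 m.
Rounding to N decimal places gives at most 0.5 × 10⁻ᴺ degrees of error, i.e. 0.5 × 10⁻ᴺ × 111120 m.
Setting 55560 × 10⁻ᴺ ≤ 1.8 gives 10ᴺ ≥ 3.087e+04, i.e. N ≥ 4.49.
N = 4 would give 5.56 m (too coarse); N = 5 gives 0.556 m ≤ 1.8 m.

5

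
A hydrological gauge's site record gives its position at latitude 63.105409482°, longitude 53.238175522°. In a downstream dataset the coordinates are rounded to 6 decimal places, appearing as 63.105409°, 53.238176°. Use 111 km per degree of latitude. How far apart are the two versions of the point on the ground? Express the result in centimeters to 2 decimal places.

Δlat = 63.105409482 − 63.105409 = +0.000000482°; Δlon = 53.238175522 − 53.238176 = -0.000000478°.
North–south shift: 0.000000482 × 111000 = 0.053502 m.
E–W at 63.1054°: -0.000000478° × 111000 × cos 63.1054° = -0.000000478 × 111000 × 0.4524 ≈ -0.0240008 m.
Hypotenuse of the two orthogonal shifts: √(0.053502² + 0.0240008²) = 0.0586388 m.
That is 0.0586388 m = 5.8639 cm.

5.86 centimeters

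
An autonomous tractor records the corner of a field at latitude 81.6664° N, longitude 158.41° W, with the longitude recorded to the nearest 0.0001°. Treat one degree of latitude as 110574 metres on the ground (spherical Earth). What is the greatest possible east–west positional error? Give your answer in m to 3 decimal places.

Rounding to 4 decimal places leaves the longitude within ±5e-05° of the true value.
Parallels shrink by cos φ, so at 81.6664° a degree of longitude is 110574 × 0.1449 ≈ 16026.2 m.
East–west error: 5e-05° × 16026.2 m/° ≈ 0.80131 m.

0.801 m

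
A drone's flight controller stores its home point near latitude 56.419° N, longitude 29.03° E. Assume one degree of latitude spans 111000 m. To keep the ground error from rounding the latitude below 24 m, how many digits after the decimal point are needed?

One degree of latitude covers 111000 m.
N decimal places → at most half a unit in the last place, 0.5 × 10⁻ᴺ° = 111000/2 × 10⁻ᴺ m.
Need 0.5 × 111000 × 10⁻ᴺ ≤ 24 → 10⁻ᴺ ≤ 4.324e-04, so N ≥ 3.36.
At 3 places the error can reach 55.5 m, but 4 places keeps it to 5.55 m.

4 decimal places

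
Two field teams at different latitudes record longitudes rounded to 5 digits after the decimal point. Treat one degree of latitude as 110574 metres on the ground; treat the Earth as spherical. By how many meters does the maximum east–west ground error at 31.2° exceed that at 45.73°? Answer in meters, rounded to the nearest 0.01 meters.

Rounding to 5 decimal places leaves the longitude within ±5e-06° of the true value.
Error at 31.2° = 5e-06° × 110574 × cos 31.2° ≈ 0.55287 × 0.8554 = 0.47291 m.
Error at 45.73° = 5e-06° × 110574 × cos 45.73° ≈ 0.55287 × 0.6980 = 0.38593 m.
So the lower-latitude error exceeds the higher by 0.47291 − 0.38593 = 0.08698 m.

0.09 meters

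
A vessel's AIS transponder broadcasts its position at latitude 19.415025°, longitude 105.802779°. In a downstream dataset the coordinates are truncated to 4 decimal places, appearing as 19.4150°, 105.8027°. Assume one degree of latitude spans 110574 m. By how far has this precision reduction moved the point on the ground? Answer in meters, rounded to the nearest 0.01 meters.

8.69 meters

The latitude changed by +0.000025° and the longitude by +0.000079°.
North–south shift: 0.000025 × 110574 = 2.76435 m.
East–west at this latitude: 0.000079° × 110574 × cos 19.415° ≈ 0.000079 × 104286 = 8.23862 m.
Combined displacement = (2.76435² + 8.23862²)^½ ≈ 8.69002 m.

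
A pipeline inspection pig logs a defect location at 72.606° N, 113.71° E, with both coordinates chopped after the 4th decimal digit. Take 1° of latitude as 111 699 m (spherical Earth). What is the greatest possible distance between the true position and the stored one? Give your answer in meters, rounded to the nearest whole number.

Truncating at 4 decimal places can drop up to a full unit in the last place, so each coordinate may be off by as much as 0.0001°.
N–S: 0.0001° × 111699 m/° = 11.1699 m.
Longitude error → 0.0001 × 111699 × cos 72.606° = 0.0001 × 111699 × 0.2989 ≈ 3.33914 m.
The two errors are perpendicular, so the maximum displacement is √(11.1699² + 3.33914²) ≈ 11.6583 m.

12 meters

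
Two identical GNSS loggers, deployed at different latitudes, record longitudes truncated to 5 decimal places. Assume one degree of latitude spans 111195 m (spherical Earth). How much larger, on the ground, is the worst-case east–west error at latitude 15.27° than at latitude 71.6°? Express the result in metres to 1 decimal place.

Truncating at 5 decimal places can drop up to a full unit in the last place, so the longitude may be off by as much as 1e-05°.
At 15.27°: 1e-05° × 111195 × cos 15.27° = 1e-05 × 111195 × 0.9647 ≈ 1.0727 m.
At 71.6°: 1e-05° × 111195 × cos 71.6° = 1e-05 × 111195 × 0.3156 ≈ 0.35099 m.
So the lower-latitude error exceeds the higher by 1.0727 − 0.35099 = 0.72171 m.

0.7 metres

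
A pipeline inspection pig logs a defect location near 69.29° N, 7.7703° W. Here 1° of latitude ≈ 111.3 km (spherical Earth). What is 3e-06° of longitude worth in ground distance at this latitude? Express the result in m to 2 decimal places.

0.12 m

3e-06° of longitude at 69.29° is 3e-06 × 111300 × cos 69.29° ≈ 3e-06 × 39359.9 = 0.11808 m.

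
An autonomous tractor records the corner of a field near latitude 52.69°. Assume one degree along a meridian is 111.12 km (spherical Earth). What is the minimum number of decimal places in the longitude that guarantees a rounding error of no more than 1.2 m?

At 52.69° one degree of longitude covers 111120 × cos 52.69° ≈ 111120 × 0.6061 ≈ 67352.9 m.
With N decimal places the half-ulp bound is 0.5·10⁻ᴺ°, or 0.5·10⁻ᴺ × 67352.9 m on the ground.
Need 0.5 × 67352.9 × 10⁻ᴺ ≤ 1.2 → 10⁻ᴺ ≤ 3.563e-05, so N ≥ 4.45.
N = 4 would give 3.37 m (too coarse); N = 5 gives 0.337 m ≤ 1.2 m.

5 decimal places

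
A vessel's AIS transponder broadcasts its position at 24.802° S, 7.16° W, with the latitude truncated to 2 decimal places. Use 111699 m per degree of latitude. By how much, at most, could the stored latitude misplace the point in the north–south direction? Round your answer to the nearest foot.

3665 feet

Truncating at 2 decimal places can drop up to a full unit in the last place, so the latitude may be off by as much as 0.01°.
North–south distance: 0.01° × 111699 m/° = 1116.99 m.
In feet: 1116.99 m ÷ 0.3048 ≈ 3664.7 ft.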